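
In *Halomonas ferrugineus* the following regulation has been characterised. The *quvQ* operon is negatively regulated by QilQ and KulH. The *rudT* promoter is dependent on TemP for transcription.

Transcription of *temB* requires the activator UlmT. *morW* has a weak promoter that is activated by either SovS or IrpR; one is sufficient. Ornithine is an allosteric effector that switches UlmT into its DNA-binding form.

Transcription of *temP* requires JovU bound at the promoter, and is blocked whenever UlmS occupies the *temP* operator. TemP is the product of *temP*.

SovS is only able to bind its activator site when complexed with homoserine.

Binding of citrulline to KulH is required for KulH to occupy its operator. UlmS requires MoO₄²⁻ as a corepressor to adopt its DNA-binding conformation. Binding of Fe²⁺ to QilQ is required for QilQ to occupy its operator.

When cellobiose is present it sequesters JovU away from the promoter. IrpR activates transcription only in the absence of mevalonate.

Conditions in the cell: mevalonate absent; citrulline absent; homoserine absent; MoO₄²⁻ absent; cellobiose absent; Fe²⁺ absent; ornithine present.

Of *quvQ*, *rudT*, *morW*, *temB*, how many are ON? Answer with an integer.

Fe²⁺ is absent, so QilQ is inactive.
Citrulline is absent, so KulH is inactive.
With no repressor bound, *quvQ* is transcribed.
→ *quvQ* is ON.
Cellobiose is absent, so JovU is active.
MoO₄²⁻ is absent, so UlmS is inactive.
No repressor is bound and JovU is active, so *temP* is transcribed.
So TemP is produced and active.
No repressor is bound and TemP is active, so *rudT* is transcribed.
→ *rudT* is ON.
Homoserine is absent, so SovS is inactive.
Mevalonate is absent, so IrpR is active.
Activator IrpR is present, so *morW* is transcribed.
→ *morW* is ON.
Ornithine is present, so UlmT is active.
No repressor is bound and UlmT is active, so *temB* is transcribed.
→ *temB* is ON.
4 of the 4 genes are transcribed.

4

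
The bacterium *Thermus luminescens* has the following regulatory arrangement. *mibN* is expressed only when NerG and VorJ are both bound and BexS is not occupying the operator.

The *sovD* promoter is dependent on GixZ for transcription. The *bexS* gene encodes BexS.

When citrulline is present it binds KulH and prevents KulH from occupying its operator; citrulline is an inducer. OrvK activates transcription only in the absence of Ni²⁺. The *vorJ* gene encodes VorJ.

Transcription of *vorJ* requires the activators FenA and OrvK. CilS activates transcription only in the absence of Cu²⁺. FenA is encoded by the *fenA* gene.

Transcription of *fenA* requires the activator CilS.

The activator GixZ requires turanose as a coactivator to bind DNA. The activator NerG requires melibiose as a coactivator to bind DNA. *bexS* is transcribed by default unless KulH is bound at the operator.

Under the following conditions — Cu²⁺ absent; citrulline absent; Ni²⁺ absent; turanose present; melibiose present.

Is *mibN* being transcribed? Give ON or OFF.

ON

Citrulline is absent, so KulH is active.
With repressor KulH bound, *bexS* is not transcribed.
So BexS is not produced.
Melibiose is present, so NerG is active.
Cu²⁺ is absent, so CilS is active.
No repressor is bound and CilS is active, so *fenA* is transcribed.
So FenA is produced and active.
Ni²⁺ is absent, so OrvK is active.
No repressor is bound and FenA and OrvK are active, so *vorJ* is transcribed.
So VorJ is produced and active.
No repressor is bound and NerG and VorJ are active, so *mibN* is transcribed.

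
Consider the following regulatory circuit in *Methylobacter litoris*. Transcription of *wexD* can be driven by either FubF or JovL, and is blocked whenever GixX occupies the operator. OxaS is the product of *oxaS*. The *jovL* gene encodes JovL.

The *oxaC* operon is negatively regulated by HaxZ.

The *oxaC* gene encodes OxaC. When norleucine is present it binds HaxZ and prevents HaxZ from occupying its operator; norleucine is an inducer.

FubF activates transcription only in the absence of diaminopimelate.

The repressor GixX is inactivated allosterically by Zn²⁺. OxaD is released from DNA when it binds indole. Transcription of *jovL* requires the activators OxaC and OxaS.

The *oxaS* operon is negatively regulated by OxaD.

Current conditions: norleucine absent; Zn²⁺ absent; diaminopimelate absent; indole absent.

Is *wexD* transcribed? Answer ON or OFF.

OFF

Diaminopimelate is absent, so FubF is active.
Zn²⁺ is absent, so GixX is active.
Norleucine is absent, so HaxZ is active.
With repressor HaxZ bound, *oxaC* is not transcribed.
So OxaC is not produced.
Indole is absent, so OxaD is active.
With repressor OxaD bound, *oxaS* is not transcribed.
So OxaS is not produced.
Required activator OxaC is absent, so *jovL* is not transcribed.
So JovL is not produced.
With repressor GixX bound, *wexD* is not transcribed.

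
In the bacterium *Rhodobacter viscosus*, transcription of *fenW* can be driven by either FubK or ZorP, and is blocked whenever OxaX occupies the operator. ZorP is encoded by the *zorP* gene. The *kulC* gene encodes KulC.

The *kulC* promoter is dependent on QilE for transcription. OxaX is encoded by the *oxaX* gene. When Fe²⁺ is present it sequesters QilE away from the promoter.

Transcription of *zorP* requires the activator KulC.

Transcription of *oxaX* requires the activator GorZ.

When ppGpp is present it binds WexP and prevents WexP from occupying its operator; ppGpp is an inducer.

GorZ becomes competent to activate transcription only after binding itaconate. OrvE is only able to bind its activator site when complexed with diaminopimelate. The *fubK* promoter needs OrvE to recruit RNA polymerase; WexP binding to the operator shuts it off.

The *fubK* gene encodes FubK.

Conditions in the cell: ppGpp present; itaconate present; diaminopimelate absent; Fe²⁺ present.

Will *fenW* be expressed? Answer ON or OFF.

ppGpp is present, so WexP is inactive.
Diaminopimelate is absent, so OrvE is inactive.
Required activator OrvE is absent, so *fubK* is not transcribed.
So FubK is not produced.
Fe²⁺ is present, so QilE is inactive.
Required activator QilE is absent, so *kulC* is not transcribed.
So KulC is not produced.
Required activator KulC is absent, so *zorP* is not transcribed.
So ZorP is not produced.
Itaconate is present, so GorZ is active.
No repressor is bound and GorZ is active, so *oxaX* is transcribed.
So OxaX is produced and active.
With repressor OxaX bound, *fenW* is not transcribed.

OFF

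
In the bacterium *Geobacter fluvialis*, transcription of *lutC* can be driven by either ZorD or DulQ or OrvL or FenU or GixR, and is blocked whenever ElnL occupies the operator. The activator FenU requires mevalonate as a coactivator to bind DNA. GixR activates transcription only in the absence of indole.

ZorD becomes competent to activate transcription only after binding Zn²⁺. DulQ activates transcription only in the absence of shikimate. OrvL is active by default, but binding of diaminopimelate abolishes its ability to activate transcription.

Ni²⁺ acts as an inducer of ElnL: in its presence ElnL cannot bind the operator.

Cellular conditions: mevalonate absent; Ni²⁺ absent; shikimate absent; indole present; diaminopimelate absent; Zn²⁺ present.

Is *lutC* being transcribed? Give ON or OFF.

OFF

Ni²⁺ is absent, so ElnL is active.
Zn²⁺ is present, so ZorD is active.
Shikimate is absent, so DulQ is active.
Diaminopimelate is absent, so OrvL is active.
Mevalonate is absent, so FenU is inactive.
Indole is present, so GixR is inactive.
With repressor ElnL bound, *lutC* is not transcribed.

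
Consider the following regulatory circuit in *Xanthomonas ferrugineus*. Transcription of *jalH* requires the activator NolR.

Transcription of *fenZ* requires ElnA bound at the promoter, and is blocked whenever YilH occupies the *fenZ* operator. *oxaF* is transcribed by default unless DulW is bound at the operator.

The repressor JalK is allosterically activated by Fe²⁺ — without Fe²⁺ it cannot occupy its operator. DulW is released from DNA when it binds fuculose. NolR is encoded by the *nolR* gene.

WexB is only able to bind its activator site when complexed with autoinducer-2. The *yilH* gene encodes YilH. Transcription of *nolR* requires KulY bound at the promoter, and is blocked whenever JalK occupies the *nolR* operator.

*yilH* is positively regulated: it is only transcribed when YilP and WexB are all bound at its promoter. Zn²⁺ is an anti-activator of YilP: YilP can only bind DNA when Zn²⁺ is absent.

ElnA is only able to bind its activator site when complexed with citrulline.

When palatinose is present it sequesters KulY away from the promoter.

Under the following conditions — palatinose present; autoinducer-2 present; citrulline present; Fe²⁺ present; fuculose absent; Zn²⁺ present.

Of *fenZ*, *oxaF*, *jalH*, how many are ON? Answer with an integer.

1

Zn²⁺ is present, so YilP is inactive.
Autoinducer-2 is present, so WexB is active.
Required activator YilP is absent, so *yilH* is not transcribed.
So YilH is not produced.
Citrulline is present, so ElnA is active.
No repressor is bound and ElnA is active, so *fenZ* is transcribed.
→ *fenZ* is ON.
Fuculose is absent, so DulW is active.
With repressor DulW bound, *oxaF* is not transcribed.
→ *oxaF* is OFF.
Palatinose is present, so KulY is inactive.
Fe²⁺ is present, so JalK is active.
With repressor JalK bound, *nolR* is not transcribed.
So NolR is not produced.
Required activator NolR is absent, so *jalH* is not transcribed.
→ *jalH* is OFF.
1 of the 3 genes is transcribed.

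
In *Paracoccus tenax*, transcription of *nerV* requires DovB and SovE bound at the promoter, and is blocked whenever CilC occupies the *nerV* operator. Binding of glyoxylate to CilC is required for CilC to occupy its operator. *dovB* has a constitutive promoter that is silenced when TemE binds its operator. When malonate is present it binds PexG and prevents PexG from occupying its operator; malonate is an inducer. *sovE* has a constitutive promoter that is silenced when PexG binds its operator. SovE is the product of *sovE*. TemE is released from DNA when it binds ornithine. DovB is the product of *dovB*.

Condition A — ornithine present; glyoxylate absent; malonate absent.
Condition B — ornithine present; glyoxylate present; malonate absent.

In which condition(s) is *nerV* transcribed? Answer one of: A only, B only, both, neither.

neither

Condition A:
Ornithine is present, so TemE is inactive.
With no repressor bound, *dovB* is transcribed.
So DovB is produced and active.
Glyoxylate is absent, so CilC is inactive.
Malonate is absent, so PexG is active.
With repressor PexG bound, *sovE* is not transcribed.
So SovE is not produced.
Required activator SovE is absent, so *nerV* is not transcribed.
→ *nerV* is OFF in A.
Condition B:
Ornithine is present, so TemE is inactive.
With no repressor bound, *dovB* is transcribed.
So DovB is produced and active.
Glyoxylate is present, so CilC is active.
Malonate is absent, so PexG is active.
With repressor PexG bound, *sovE* is not transcribed.
So SovE is not produced.
With repressor CilC bound, *nerV* is not transcribed.
→ *nerV* is OFF in B.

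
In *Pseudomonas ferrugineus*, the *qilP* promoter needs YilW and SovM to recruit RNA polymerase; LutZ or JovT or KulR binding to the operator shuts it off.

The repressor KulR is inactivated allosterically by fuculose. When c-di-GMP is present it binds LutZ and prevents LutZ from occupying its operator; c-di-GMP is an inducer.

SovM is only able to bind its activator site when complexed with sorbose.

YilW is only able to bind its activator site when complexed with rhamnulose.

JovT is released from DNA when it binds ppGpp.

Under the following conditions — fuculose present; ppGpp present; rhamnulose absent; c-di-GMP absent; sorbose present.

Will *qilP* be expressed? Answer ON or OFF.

c-di-GMP is absent, so LutZ is active.
ppGpp is present, so JovT is inactive.
Fuculose is present, so KulR is inactive.
Rhamnulose is absent, so YilW is inactive.
Sorbose is present, so SovM is active.
With repressor LutZ bound, *qilP* is not transcribed.

OFF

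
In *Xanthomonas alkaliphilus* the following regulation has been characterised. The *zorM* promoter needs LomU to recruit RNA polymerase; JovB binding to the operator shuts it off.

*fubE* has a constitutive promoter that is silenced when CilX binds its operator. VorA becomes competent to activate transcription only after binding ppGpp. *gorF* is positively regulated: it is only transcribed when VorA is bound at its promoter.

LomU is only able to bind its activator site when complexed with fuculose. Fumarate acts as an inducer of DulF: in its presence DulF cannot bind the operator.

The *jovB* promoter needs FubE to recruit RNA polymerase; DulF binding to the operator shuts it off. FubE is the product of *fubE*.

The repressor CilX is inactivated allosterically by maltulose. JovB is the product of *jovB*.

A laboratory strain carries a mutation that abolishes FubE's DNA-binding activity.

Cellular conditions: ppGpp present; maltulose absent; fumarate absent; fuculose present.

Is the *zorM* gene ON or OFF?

Fuculose is present, so LomU is active.
Fumarate is absent, so DulF is active.
FubE is non-functional in this strain, so it has no effect.
With repressor DulF bound, *jovB* is not transcribed.
So JovB is not produced.
No repressor is bound and LomU is active, so *zorM* is transcribed.

ON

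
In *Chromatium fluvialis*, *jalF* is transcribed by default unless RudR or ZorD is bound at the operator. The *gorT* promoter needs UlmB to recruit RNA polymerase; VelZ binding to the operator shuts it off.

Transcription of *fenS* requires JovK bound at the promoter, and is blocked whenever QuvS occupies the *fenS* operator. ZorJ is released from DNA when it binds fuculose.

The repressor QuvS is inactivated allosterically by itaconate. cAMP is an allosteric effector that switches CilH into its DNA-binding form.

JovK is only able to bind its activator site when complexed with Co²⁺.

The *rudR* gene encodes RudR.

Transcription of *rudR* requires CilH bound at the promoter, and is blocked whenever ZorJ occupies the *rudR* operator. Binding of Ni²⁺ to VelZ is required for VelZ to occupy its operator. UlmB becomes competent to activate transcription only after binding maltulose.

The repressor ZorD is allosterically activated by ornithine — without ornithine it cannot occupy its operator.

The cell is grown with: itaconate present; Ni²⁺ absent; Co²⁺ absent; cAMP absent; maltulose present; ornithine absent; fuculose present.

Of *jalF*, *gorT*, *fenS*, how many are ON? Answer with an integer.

2

Fuculose is present, so ZorJ is inactive.
cAMP is absent, so CilH is inactive.
Required activator CilH is absent, so *rudR* is not transcribed.
So RudR is not produced.
Ornithine is absent, so ZorD is inactive.
With no repressor bound, *jalF* is transcribed.
→ *jalF* is ON.
Ni²⁺ is absent, so VelZ is inactive.
Maltulose is present, so UlmB is active.
No repressor is bound and UlmB is active, so *gorT* is transcribed.
→ *gorT* is ON.
Co²⁺ is absent, so JovK is inactive.
Itaconate is present, so QuvS is inactive.
Required activator JovK is absent, so *fenS* is not transcribed.
→ *fenS* is OFF.
2 of the 3 genes are transcribed.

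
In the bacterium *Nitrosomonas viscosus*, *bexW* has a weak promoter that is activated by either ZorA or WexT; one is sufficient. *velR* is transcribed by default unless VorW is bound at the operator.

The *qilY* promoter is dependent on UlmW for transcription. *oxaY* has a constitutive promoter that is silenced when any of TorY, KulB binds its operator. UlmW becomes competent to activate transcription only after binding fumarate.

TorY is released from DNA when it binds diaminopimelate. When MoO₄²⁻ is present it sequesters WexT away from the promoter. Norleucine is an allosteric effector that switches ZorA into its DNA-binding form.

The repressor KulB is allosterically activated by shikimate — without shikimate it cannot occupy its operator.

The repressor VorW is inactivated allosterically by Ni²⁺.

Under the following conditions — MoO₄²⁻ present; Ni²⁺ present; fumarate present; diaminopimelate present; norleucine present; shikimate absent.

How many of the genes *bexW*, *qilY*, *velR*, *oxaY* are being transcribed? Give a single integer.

4

Norleucine is present, so ZorA is active.
MoO₄²⁻ is present, so WexT is inactive.
Activator ZorA is present, so *bexW* is transcribed.
→ *bexW* is ON.
Fumarate is present, so UlmW is active.
No repressor is bound and UlmW is active, so *qilY* is transcribed.
→ *qilY* is ON.
Ni²⁺ is present, so VorW is inactive.
With no repressor bound, *velR* is transcribed.
→ *velR* is ON.
Diaminopimelate is present, so TorY is inactive.
Shikimate is absent, so KulB is inactive.
With no repressor bound, *oxaY* is transcribed.
→ *oxaY* is ON.
4 of the 4 genes are transcribed.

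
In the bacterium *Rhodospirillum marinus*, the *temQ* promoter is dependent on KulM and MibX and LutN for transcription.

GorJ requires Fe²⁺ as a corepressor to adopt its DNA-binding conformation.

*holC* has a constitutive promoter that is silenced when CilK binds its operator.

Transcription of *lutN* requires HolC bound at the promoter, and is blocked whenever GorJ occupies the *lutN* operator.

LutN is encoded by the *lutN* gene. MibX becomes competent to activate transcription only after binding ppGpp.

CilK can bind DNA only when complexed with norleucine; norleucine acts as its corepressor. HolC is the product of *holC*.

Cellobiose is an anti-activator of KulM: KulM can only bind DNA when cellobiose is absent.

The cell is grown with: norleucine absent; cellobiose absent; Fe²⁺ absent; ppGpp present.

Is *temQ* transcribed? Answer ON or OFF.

ON

Cellobiose is absent, so KulM is active.
ppGpp is present, so MibX is active.
Fe²⁺ is absent, so GorJ is inactive.
Norleucine is absent, so CilK is inactive.
With no repressor bound, *holC* is transcribed.
So HolC is produced and active.
No repressor is bound and HolC is active, so *lutN* is transcribed.
So LutN is produced and active.
No repressor is bound and KulM and MibX and LutN are active, so *temQ* is transcribed.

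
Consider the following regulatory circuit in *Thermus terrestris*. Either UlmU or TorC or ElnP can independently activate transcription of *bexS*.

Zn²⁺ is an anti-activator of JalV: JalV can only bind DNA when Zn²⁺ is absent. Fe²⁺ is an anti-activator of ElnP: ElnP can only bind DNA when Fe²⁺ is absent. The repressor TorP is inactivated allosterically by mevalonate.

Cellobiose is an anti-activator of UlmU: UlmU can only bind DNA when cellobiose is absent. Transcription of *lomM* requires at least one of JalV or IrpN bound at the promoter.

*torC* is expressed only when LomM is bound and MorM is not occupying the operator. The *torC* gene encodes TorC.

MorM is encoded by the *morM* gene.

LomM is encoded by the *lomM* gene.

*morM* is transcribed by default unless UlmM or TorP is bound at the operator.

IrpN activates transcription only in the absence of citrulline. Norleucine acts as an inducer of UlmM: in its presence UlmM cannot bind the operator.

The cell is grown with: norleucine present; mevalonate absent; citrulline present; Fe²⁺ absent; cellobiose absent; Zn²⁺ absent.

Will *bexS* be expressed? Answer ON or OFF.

Cellobiose is absent, so UlmU is active.
Zn²⁺ is absent, so JalV is active.
Citrulline is present, so IrpN is inactive.
Activator JalV is present, so *lomM* is transcribed.
So LomM is produced and active.
Norleucine is present, so UlmM is inactive.
Mevalonate is absent, so TorP is active.
With repressor TorP bound, *morM* is not transcribed.
So MorM is not produced.
No repressor is bound and LomM is active, so *torC* is transcribed.
So TorC is produced and active.
Fe²⁺ is absent, so ElnP is active.
Activator UlmU is present, so *bexS* is transcribed.

ON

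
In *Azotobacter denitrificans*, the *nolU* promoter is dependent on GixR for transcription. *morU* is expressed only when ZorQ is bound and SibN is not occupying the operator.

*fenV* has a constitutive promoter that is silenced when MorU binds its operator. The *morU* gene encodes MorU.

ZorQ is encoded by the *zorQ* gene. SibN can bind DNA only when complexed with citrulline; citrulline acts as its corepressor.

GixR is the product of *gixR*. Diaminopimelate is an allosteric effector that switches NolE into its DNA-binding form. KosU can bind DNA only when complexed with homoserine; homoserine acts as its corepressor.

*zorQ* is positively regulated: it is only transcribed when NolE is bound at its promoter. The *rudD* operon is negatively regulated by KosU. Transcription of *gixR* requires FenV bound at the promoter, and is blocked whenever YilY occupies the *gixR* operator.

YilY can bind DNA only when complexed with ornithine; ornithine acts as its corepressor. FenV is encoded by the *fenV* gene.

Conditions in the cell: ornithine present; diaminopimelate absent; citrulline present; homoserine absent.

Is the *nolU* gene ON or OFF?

Diaminopimelate is absent, so NolE is inactive.
Required activator NolE is absent, so *zorQ* is not transcribed.
So ZorQ is not produced.
Citrulline is present, so SibN is active.
With repressor SibN bound, *morU* is not transcribed.
So MorU is not produced.
With no repressor bound, *fenV* is transcribed.
So FenV is produced and active.
Ornithine is present, so YilY is active.
With repressor YilY bound, *gixR* is not transcribed.
So GixR is not produced.
Required activator GixR is absent, so *nolU* is not transcribed.

OFF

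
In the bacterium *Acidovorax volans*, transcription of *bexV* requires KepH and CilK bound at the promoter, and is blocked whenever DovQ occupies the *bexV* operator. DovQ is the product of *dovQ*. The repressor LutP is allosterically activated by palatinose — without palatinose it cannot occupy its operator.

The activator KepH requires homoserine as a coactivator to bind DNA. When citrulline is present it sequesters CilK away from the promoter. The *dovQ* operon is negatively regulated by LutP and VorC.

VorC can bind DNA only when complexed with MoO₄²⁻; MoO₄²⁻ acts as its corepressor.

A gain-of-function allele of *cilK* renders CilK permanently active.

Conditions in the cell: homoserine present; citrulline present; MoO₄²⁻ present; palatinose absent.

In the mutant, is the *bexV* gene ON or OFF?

Homoserine is present, so KepH is active.
CilK is constitutively active in this strain.
Palatinose is absent, so LutP is inactive.
MoO₄²⁻ is present, so VorC is active.
With repressor VorC bound, *dovQ* is not transcribed.
So DovQ is not produced.
No repressor is bound and KepH and CilK are active, so *bexV* is transcribed.

ON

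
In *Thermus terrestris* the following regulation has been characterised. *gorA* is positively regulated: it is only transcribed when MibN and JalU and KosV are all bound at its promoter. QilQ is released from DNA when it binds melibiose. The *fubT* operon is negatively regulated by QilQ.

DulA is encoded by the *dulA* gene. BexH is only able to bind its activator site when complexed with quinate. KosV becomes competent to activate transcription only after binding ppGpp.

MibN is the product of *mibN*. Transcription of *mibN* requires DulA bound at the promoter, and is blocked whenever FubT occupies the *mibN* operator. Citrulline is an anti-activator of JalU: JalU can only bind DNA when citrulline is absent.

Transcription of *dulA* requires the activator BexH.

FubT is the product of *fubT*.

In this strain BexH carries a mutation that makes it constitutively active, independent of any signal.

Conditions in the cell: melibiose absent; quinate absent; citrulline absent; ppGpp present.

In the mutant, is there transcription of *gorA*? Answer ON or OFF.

ON

BexH is constitutively active in this strain.
No repressor is bound and BexH is active, so *dulA* is transcribed.
So DulA is produced and active.
Melibiose is absent, so QilQ is active.
With repressor QilQ bound, *fubT* is not transcribed.
So FubT is not produced.
No repressor is bound and DulA is active, so *mibN* is transcribed.
So MibN is produced and active.
Citrulline is absent, so JalU is active.
ppGpp is present, so KosV is active.
No repressor is bound and MibN and JalU and KosV are active, so *gorA* is transcribed.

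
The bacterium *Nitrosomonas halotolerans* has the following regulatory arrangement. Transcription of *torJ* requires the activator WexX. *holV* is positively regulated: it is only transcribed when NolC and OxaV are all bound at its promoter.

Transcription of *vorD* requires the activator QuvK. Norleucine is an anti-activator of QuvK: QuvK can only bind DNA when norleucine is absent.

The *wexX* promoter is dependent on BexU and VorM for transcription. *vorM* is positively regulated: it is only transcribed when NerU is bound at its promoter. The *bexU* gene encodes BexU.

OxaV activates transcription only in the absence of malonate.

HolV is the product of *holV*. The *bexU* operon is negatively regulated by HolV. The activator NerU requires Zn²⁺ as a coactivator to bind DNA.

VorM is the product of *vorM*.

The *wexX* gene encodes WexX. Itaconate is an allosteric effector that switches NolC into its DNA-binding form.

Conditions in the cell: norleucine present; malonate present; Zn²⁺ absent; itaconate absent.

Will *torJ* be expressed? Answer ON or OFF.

OFF

Itaconate is absent, so NolC is inactive.
Malonate is present, so OxaV is inactive.
Required activator NolC is absent, so *holV* is not transcribed.
So HolV is not produced.
With no repressor bound, *bexU* is transcribed.
So BexU is produced and active.
Zn²⁺ is absent, so NerU is inactive.
Required activator NerU is absent, so *vorM* is not transcribed.
So VorM is not produced.
Required activator VorM is absent, so *wexX* is not transcribed.
So WexX is not produced.
Required activator WexX is absent, so *torJ* is not transcribed.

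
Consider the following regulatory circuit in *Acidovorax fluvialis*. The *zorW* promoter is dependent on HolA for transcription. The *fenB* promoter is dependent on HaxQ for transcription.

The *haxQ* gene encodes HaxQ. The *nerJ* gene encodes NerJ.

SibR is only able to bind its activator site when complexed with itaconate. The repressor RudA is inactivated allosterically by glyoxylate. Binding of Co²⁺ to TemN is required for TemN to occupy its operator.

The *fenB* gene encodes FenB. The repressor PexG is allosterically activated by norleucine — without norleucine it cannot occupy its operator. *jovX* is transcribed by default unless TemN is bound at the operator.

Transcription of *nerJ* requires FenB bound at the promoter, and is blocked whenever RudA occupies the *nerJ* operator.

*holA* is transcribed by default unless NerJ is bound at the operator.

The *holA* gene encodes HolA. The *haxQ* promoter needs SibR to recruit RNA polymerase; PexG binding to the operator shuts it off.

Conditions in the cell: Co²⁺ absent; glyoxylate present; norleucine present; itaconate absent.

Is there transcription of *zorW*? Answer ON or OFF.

Norleucine is present, so PexG is active.
Itaconate is absent, so SibR is inactive.
With repressor PexG bound, *haxQ* is not transcribed.
So HaxQ is not produced.
Required activator HaxQ is absent, so *fenB* is not transcribed.
So FenB is not produced.
Glyoxylate is present, so RudA is inactive.
Required activator FenB is absent, so *nerJ* is not transcribed.
So NerJ is not produced.
With no repressor bound, *holA* is transcribed.
So HolA is produced and active.
No repressor is bound and HolA is active, so *zorW* is transcribed.

ON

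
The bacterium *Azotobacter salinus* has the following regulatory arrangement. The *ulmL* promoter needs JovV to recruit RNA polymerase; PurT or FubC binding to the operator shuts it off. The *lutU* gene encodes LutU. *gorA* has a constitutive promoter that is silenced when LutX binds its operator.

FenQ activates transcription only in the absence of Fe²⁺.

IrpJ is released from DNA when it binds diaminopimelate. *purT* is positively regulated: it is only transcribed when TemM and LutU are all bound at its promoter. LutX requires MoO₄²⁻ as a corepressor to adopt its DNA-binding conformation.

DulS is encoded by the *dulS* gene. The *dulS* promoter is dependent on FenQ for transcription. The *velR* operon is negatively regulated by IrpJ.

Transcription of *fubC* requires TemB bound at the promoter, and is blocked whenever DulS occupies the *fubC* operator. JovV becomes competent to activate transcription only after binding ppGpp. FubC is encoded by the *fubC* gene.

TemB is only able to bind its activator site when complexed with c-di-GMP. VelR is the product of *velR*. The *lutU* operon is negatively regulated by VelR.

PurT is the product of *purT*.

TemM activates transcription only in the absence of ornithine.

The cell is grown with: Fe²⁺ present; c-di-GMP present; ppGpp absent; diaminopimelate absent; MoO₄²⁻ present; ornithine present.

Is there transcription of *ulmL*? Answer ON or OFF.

OFF

Ornithine is present, so TemM is inactive.
Diaminopimelate is absent, so IrpJ is active.
With repressor IrpJ bound, *velR* is not transcribed.
So VelR is not produced.
With no repressor bound, *lutU* is transcribed.
So LutU is produced and active.
Required activator TemM is absent, so *purT* is not transcribed.
So PurT is not produced.
ppGpp is absent, so JovV is inactive.
c-di-GMP is present, so TemB is active.
Fe²⁺ is present, so FenQ is inactive.
Required activator FenQ is absent, so *dulS* is not transcribed.
So DulS is not produced.
No repressor is bound and TemB is active, so *fubC* is transcribed.
So FubC is produced and active.
With repressor FubC bound, *ulmL* is not transcribed.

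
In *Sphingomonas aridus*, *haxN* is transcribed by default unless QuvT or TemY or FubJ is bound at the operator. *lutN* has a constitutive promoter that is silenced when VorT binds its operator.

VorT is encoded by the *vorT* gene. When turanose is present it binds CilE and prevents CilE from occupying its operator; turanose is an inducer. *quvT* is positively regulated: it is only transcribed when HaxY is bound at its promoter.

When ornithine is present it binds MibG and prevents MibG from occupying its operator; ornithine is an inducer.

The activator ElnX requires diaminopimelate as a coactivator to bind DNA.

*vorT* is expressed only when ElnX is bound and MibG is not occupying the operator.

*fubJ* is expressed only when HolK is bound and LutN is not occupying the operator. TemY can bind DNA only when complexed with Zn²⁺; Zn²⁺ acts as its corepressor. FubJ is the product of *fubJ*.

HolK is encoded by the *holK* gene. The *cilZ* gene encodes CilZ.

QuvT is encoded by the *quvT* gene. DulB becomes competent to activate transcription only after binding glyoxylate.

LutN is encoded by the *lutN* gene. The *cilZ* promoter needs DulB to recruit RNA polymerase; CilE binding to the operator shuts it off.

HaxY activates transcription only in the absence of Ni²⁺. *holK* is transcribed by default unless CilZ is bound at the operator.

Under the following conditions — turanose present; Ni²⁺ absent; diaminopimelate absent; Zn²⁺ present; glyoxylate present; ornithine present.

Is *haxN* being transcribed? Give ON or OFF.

Ni²⁺ is absent, so HaxY is active.
No repressor is bound and HaxY is active, so *quvT* is transcribed.
So QuvT is produced and active.
Zn²⁺ is present, so TemY is active.
Turanose is present, so CilE is inactive.
Glyoxylate is present, so DulB is active.
No repressor is bound and DulB is active, so *cilZ* is transcribed.
So CilZ is produced and active.
With repressor CilZ bound, *holK* is not transcribed.
So HolK is not produced.
Diaminopimelate is absent, so ElnX is inactive.
Ornithine is present, so MibG is inactive.
Required activator ElnX is absent, so *vorT* is not transcribed.
So VorT is not produced.
With no repressor bound, *lutN* is transcribed.
So LutN is produced and active.
With repressor LutN bound, *fubJ* is not transcribed.
So FubJ is not produced.
With repressor QuvT bound, *haxN* is not transcribed.

OFF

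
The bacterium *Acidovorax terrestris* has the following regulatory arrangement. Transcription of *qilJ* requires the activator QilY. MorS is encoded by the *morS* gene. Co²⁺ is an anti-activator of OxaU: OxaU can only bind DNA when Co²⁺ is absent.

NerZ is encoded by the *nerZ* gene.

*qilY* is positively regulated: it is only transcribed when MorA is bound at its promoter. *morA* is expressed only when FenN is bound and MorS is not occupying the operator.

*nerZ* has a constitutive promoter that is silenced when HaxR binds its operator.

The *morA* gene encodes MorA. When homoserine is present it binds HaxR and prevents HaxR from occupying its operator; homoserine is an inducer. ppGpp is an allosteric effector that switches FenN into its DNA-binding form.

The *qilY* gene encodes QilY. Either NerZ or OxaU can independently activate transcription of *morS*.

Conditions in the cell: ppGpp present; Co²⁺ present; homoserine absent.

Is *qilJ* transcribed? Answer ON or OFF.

Homoserine is absent, so HaxR is active.
With repressor HaxR bound, *nerZ* is not transcribed.
So NerZ is not produced.
Co²⁺ is present, so OxaU is inactive.
No activator is available at the *morS* promoter, so *morS* is not transcribed.
So MorS is not produced.
ppGpp is present, so FenN is active.
No repressor is bound and FenN is active, so *morA* is transcribed.
So MorA is produced and active.
No repressor is bound and MorA is active, so *qilY* is transcribed.
So QilY is produced and active.
No repressor is bound and QilY is active, so *qilJ* is transcribed.

ON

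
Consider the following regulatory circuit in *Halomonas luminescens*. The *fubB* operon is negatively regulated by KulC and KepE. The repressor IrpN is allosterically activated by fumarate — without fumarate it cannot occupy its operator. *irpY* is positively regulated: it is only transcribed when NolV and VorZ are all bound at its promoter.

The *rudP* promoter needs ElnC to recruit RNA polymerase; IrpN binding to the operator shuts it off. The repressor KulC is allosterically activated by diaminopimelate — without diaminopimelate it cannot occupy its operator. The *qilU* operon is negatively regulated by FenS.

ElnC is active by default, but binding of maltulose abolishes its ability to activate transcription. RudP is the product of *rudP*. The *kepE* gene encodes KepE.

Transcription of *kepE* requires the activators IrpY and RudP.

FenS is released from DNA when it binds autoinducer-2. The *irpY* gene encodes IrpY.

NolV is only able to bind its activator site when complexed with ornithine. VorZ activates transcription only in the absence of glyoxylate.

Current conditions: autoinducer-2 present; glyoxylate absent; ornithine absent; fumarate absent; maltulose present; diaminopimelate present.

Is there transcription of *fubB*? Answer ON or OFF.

OFF

Diaminopimelate is present, so KulC is active.
Ornithine is absent, so NolV is inactive.
Glyoxylate is absent, so VorZ is active.
Required activator NolV is absent, so *irpY* is not transcribed.
So IrpY is not produced.
Fumarate is absent, so IrpN is inactive.
Maltulose is present, so ElnC is inactive.
Required activator ElnC is absent, so *rudP* is not transcribed.
So RudP is not produced.
Required activator IrpY is absent, so *kepE* is not transcribed.
So KepE is not produced.
With repressor KulC bound, *fubB* is not transcribed.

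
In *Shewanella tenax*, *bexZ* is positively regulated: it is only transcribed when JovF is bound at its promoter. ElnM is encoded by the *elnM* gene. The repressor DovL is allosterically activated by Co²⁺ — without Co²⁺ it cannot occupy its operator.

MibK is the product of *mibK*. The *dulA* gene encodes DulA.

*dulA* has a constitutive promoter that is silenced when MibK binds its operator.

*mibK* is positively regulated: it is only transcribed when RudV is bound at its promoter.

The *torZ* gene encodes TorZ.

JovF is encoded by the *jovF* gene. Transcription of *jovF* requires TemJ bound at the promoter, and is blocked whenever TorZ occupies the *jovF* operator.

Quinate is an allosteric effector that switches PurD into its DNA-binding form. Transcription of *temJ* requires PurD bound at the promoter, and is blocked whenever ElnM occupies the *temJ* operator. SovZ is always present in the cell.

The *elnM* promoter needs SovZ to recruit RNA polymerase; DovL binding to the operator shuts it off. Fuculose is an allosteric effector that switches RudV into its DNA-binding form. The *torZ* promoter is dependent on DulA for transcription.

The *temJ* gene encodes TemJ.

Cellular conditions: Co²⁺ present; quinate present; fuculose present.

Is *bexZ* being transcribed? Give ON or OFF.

ON

Fuculose is present, so RudV is active.
No repressor is bound and RudV is active, so *mibK* is transcribed.
So MibK is produced and active.
With repressor MibK bound, *dulA* is not transcribed.
So DulA is not produced.
Required activator DulA is absent, so *torZ* is not transcribed.
So TorZ is not produced.
Quinate is present, so PurD is active.
SovZ is produced constitutively and is active.
Co²⁺ is present, so DovL is active.
With repressor DovL bound, *elnM* is not transcribed.
So ElnM is not produced.
No repressor is bound and PurD is active, so *temJ* is transcribed.
So TemJ is produced and active.
No repressor is bound and TemJ is active, so *jovF* is transcribed.
So JovF is produced and active.
No repressor is bound and JovF is active, so *bexZ* is transcribed.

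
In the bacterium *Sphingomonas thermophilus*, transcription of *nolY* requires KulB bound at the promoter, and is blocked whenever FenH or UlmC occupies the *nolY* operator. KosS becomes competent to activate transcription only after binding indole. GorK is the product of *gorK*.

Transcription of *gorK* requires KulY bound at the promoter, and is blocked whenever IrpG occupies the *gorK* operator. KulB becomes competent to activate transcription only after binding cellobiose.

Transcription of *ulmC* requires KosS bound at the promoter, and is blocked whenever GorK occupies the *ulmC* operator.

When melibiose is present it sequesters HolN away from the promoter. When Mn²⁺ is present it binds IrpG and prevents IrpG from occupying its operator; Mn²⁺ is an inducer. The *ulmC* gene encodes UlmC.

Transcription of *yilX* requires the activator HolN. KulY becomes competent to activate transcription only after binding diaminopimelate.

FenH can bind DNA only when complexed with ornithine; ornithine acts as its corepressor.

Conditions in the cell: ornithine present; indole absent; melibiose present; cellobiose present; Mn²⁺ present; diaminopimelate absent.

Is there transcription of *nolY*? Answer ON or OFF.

OFF

Ornithine is present, so FenH is active.
Indole is absent, so KosS is inactive.
Diaminopimelate is absent, so KulY is inactive.
Mn²⁺ is present, so IrpG is inactive.
Required activator KulY is absent, so *gorK* is not transcribed.
So GorK is not produced.
Required activator KosS is absent, so *ulmC* is not transcribed.
So UlmC is not produced.
Cellobiose is present, so KulB is active.
With repressor FenH bound, *nolY* is not transcribed.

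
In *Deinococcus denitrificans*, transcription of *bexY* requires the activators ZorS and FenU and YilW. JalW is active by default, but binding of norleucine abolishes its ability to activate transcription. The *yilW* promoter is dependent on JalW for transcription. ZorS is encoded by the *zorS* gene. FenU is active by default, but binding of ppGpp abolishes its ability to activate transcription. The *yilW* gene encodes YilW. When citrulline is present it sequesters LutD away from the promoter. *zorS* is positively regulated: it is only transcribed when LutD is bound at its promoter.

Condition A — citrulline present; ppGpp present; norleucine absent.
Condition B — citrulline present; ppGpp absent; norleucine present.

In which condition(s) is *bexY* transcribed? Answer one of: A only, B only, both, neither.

neither

Condition A:
Citrulline is present, so LutD is inactive.
Required activator LutD is absent, so *zorS* is not transcribed.
So ZorS is not produced.
ppGpp is present, so FenU is inactive.
Norleucine is absent, so JalW is active.
No repressor is bound and JalW is active, so *yilW* is transcribed.
So YilW is produced and active.
Required activator ZorS is absent, so *bexY* is not transcribed.
→ *bexY* is OFF in A.
Condition B:
Citrulline is present, so LutD is inactive.
Required activator LutD is absent, so *zorS* is not transcribed.
So ZorS is not produced.
ppGpp is absent, so FenU is active.
Norleucine is present, so JalW is inactive.
Required activator JalW is absent, so *yilW* is not transcribed.
So YilW is not produced.
Required activator ZorS is absent, so *bexY* is not transcribed.
→ *bexY* is OFF in B.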